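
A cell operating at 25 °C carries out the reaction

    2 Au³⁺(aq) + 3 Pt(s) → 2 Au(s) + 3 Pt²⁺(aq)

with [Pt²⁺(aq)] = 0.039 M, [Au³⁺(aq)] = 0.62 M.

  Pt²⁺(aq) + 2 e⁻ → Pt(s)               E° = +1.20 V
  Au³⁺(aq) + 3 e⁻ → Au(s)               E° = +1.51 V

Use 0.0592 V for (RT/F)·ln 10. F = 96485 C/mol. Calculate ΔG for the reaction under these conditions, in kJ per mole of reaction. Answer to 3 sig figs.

With Au³⁺/Au reduced at the cathode, E°cell = +1.51 − (+1.20) = +0.31 V and n = 6.
The reaction quotient is [Pt²⁺(aq)]^3 / [Au³⁺(aq)]^2 = 0.000154; by Nernst, E = +0.31 − (0.0592/6)(−3.812) = +0.3476 V.
Then ΔG = −nFE = −6 × 96485 × +0.3476 J/mol = −201 kJ/mol.

−201 kJ/mol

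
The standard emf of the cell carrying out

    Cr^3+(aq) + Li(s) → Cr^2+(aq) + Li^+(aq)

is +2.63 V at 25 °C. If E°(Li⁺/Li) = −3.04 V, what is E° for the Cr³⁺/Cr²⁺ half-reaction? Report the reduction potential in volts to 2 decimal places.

−0.41 V

In the reaction as written the Cr³⁺/Cr²⁺ couple is reduced (cathode) and Li⁺/Li is oxidized (anode), so E°cell = E°(Cr³⁺/Cr²⁺) − E°(Li⁺/Li).
E°(Cr³⁺/Cr²⁺) = E°cell + E°(anode) = +2.63 + (−3.04) = −0.41 V.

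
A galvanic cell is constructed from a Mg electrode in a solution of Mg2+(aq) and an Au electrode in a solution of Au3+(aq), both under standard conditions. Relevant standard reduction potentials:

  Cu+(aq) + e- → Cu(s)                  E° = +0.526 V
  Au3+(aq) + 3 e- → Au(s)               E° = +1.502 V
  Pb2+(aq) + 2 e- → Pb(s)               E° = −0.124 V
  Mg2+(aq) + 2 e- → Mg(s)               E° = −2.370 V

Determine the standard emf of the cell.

+3.872 V

Of the two couples in this cell, the one with the more positive reduction potential is reduced at the cathode: here that is Au³⁺/Au (+1.502 V); Mg²⁺/Mg (−2.370 V) is the anode.
E°cell = E°(cathode) − E°(anode) = +1.502 − (−2.370) = +3.872 V.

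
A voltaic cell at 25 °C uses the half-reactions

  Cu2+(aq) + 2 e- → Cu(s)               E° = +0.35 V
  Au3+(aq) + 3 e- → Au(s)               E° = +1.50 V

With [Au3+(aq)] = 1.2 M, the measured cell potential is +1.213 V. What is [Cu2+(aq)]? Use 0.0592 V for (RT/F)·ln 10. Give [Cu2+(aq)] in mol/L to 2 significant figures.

Au³⁺/Au is the cathode (higher E°); E°cell = +1.50 − (+0.35) = +1.15 V with n = 6.
Since E = E° − (0.0592/n)·log Q, log Q = n(E° − E)/0.0592 = −6.385.
For 2 Au3+(aq) + 3 Cu(s) → 2 Au(s) + 3 Cu2+(aq), the reaction quotient is Q = [Cu2+(aq)]^3 / [Au3+(aq)]^2.
Solving for the unknown gives log [Cu2+(aq)] = −2.076, so [Cu2+(aq)] ≈ 0.0084 M.

0.0084 M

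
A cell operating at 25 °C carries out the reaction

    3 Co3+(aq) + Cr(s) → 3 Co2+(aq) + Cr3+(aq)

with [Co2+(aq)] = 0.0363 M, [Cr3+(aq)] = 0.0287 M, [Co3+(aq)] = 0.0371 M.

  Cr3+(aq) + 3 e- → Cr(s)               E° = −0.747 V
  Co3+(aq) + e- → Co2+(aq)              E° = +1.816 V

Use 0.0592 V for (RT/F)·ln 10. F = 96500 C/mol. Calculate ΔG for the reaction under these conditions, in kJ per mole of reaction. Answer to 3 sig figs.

−751 kJ/mol

With Co³⁺/Co²⁺ reduced at the cathode, E°cell = +1.816 − (−0.747) = +2.563 V and n = 3.
Here Q = ([Co2+(aq)]^3·[Cr3+(aq)]) / [Co3+(aq)]^3 = 0.0269 (log Q = −1.571), giving E = +2.563 − (0.0592/3)·(−1.571) = +2.5940 V.
ΔG = −nFE = −(3)(96500)(+2.5940) J/mol = −751 kJ/mol.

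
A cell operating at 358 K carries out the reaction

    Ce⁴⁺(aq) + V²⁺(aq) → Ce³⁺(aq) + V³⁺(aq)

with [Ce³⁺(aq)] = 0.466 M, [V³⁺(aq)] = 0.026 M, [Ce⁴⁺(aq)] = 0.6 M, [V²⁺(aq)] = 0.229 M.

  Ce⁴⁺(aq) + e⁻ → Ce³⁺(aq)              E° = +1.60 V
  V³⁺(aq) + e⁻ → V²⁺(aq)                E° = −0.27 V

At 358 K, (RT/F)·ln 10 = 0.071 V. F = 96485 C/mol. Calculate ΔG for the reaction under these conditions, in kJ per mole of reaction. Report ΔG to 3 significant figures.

E°cell = +1.60 − (−0.27) = +1.87 V; the balanced reaction transfers n = 1 electron.
Here Q = ([Ce³⁺(aq)]·[V³⁺(aq)]) / ([Ce⁴⁺(aq)]·[V²⁺(aq)]) = 0.0882 (log Q = −1.055), giving E = +1.87 − (0.071/1)·(−1.055) = +1.9449 V.
Then ΔG = −nFE = −1 × 96485 × +1.9449 J/mol = −188 kJ/mol.

−188 kJ/mol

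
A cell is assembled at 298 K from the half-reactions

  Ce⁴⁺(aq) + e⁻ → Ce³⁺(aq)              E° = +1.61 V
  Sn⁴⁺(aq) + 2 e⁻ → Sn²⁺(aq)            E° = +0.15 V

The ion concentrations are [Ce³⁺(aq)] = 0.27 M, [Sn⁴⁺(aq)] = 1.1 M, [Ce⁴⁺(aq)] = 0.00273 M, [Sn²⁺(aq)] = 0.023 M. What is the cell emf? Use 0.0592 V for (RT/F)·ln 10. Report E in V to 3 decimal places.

Since E°(Ce⁴⁺/Ce³⁺) > E°(Sn⁴⁺/Sn²⁺), Ce⁴⁺/Ce³⁺ serves as the cathode.
The standard potential is +1.61 − (+0.15) = +1.46 V and the balanced reaction transfers n = 2 electrons.
Balancing gives 2 Ce⁴⁺(aq) + Sn²⁺(aq) → 2 Ce³⁺(aq) + Sn⁴⁺(aq); hence Q = ([Ce³⁺(aq)]^2·[Sn⁴⁺(aq)]) / ([Ce⁴⁺(aq)]^2·[Sn²⁺(aq)]) = 4.68×10^5 (log Q = 5.670).
E = E° − (0.0592/n)·log Q = +1.46 − (0.0592/2)(5.670) = +1.292 V.

+1.292 V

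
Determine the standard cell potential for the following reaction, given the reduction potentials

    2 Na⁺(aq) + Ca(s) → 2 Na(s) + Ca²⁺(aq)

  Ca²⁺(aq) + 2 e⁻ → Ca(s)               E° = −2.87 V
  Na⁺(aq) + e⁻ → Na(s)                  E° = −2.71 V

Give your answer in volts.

Na⁺(aq) gains electrons, so the Na⁺/Na couple is the cathode; the Ca²⁺/Ca couple is the anode.
E°cell = E°(cathode) − E°(anode) = −2.71 − (−2.87) = +0.16 V.

+0.16 V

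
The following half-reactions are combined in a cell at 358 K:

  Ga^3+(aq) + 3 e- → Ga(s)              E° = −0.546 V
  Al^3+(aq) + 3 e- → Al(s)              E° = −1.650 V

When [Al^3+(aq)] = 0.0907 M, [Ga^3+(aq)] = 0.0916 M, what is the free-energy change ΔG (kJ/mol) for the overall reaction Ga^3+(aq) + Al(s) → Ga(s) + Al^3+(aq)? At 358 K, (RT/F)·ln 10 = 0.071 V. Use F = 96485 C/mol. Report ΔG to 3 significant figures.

E°cell = −0.546 − (−1.650) = +1.104 V; the balanced reaction transfers n = 3 electrons.
The reaction quotient is [Al^3+(aq)] / [Ga^3+(aq)] = 0.99; by Nernst, E = +1.104 − (0.071/3)(−0.004) = +1.1041 V.
Then ΔG = −nFE = −3 × 96485 × +1.1041 J/mol = −320 kJ/mol.

−320 kJ/mol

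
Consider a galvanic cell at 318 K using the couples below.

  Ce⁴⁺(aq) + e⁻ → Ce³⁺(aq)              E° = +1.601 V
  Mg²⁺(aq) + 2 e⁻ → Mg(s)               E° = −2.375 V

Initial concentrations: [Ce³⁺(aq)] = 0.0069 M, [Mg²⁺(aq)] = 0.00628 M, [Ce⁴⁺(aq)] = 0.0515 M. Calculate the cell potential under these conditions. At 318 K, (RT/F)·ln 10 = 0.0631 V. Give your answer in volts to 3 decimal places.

+4.101 V

Ce⁴⁺/Ce³⁺ is reduced (cathode, E° = +1.601 V) and Mg²⁺/Mg is oxidized (anode).
E°cell = +1.601 − (−2.375) = +3.976 V, with n = 2 electrons transferred.
The balanced reaction is 2 Ce⁴⁺(aq) + Mg(s) → 2 Ce³⁺(aq) + Mg²⁺(aq), so Q = ([Ce³⁺(aq)]^2·[Mg²⁺(aq)]) / [Ce⁴⁺(aq)]^2 = 0.000113 and log Q = −3.948.
E = E° − (0.0631/n)·log Q = +3.976 − (0.0631/2)(−3.948) = +4.101 V.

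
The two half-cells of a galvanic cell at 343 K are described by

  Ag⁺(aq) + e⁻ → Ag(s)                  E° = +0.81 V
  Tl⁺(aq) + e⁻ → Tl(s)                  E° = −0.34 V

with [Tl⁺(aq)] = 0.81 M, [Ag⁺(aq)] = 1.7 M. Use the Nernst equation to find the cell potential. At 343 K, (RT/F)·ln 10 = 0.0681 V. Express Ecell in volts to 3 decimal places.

+1.172 V

The Ag⁺/Ag couple has the more positive E°, so it is the cathode; Tl⁺/Tl is the anode.
The standard potential is +0.81 − (−0.34) = +1.15 V and the balanced reaction transfers n = 1 electron.
Balancing gives Ag⁺(aq) + Tl(s) → Ag(s) + Tl⁺(aq); hence Q = [Tl⁺(aq)] / [Ag⁺(aq)] = 0.476 (log Q = −0.322).
E = E° − (0.0681/n)·log Q = +1.15 − (0.0681/1)(−0.322) = +1.172 V.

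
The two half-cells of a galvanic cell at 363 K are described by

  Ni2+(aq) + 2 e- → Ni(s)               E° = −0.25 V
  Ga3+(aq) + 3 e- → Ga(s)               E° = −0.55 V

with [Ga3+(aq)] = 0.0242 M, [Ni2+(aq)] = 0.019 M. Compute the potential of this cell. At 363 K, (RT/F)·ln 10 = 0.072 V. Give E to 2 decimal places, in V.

Ni²⁺/Ni is reduced (cathode, E° = −0.25 V) and Ga³⁺/Ga is oxidized (anode).
The standard potential is −0.25 − (−0.55) = +0.30 V and the balanced reaction transfers n = 6 electrons.
Balancing gives 3 Ni2+(aq) + 2 Ga(s) → 3 Ni(s) + 2 Ga3+(aq); hence Q = [Ga3+(aq)]^2 / [Ni2+(aq)]^3 = 85.4 (log Q = 1.931).
E = E° − (0.072/n)·log Q = +0.30 − (0.072/6)(1.931) = +0.28 V.

+0.28 V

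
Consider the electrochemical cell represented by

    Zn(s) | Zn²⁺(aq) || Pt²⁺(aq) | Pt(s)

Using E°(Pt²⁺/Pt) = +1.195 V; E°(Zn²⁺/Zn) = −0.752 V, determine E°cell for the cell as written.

+1.947 V

By convention the left-hand electrode in cell notation is the anode (oxidation) and the right-hand electrode is the cathode (reduction).
E°cell = E°(right) − E°(left) = +1.195 − (−0.752) = +1.947 V.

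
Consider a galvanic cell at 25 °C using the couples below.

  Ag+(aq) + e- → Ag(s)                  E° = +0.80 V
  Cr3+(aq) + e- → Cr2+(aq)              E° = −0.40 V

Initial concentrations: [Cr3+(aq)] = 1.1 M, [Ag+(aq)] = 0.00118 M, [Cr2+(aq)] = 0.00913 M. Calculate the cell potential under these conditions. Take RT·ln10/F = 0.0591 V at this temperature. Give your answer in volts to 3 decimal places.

+0.904 V

Ag⁺/Ag is reduced (cathode, E° = +0.80 V) and Cr³⁺/Cr²⁺ is oxidized (anode).
E°cell = +0.80 − (−0.40) = +1.20 V, with n = 1 electron transferred.
Balancing gives Ag+(aq) + Cr2+(aq) → Ag(s) + Cr3+(aq); hence Q = [Cr3+(aq)] / ([Ag+(aq)]·[Cr2+(aq)]) = 1.02×10^5 (log Q = 5.009).
E = E° − (0.0591/n)·log Q = +1.20 − (0.0591/1)(5.009) = +0.904 V.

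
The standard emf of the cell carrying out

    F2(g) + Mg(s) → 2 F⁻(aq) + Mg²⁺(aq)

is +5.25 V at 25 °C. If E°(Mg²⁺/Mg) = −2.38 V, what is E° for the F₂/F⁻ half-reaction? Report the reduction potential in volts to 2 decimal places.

In the reaction as written the F₂/F⁻ couple is reduced (cathode) and Mg²⁺/Mg is oxidized (anode), so E°cell = E°(F₂/F⁻) − E°(Mg²⁺/Mg).
E°(F₂/F⁻) = E°cell + E°(anode) = +5.25 + (−2.38) = +2.87 V.

+2.87 V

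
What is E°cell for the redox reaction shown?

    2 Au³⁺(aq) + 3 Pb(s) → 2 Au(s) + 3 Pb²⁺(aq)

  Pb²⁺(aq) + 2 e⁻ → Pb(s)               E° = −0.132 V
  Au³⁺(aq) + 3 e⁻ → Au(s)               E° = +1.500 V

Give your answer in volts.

Au³⁺(aq) gains electrons, so the Au³⁺/Au couple is the cathode; the Pb²⁺/Pb couple is the anode.
E°cell = E°(cathode) − E°(anode) = +1.500 − (−0.132) = +1.632 V.

+1.632 V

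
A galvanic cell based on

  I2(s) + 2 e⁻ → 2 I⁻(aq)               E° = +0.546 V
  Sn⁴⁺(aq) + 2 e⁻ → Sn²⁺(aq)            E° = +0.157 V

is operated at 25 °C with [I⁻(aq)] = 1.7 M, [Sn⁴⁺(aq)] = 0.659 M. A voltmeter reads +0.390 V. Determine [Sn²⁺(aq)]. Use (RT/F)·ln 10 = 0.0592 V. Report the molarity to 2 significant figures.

2.1 M

The I₂/I⁻ couple has the larger reduction potential, so it is the cathode: E°cell = +0.546 − (+0.157) = +0.389 V and n = 2.
Rearranging E = E° − (0.0592/n)·log Q gives log Q = 2(+0.389 − (+0.390))/0.0592 = −0.034.
For I2(s) + Sn²⁺(aq) → 2 I⁻(aq) + Sn⁴⁺(aq), the reaction quotient is Q = ([I⁻(aq)]^2·[Sn⁴⁺(aq)]) / [Sn²⁺(aq)].
Solving for the unknown gives log [Sn²⁺(aq)] = 0.314, so [Sn²⁺(aq)] ≈ 2.1 M.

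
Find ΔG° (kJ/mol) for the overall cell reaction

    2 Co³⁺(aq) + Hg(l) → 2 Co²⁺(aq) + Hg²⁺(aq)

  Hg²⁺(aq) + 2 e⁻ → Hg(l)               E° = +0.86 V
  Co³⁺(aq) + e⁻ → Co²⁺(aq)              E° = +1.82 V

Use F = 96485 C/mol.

In the reaction as written Co³⁺(aq) is reduced, so the Co³⁺/Co²⁺ couple is the cathode and Hg²⁺/Hg is the anode.
E°cell = +1.82 − (+0.86) = +0.96 V; balancing electrons gives n = 2.
ΔG° = −nFE°cell = −(2)(96485)(+0.96) J/mol = −185 kJ/mol.

−185 kJ/mol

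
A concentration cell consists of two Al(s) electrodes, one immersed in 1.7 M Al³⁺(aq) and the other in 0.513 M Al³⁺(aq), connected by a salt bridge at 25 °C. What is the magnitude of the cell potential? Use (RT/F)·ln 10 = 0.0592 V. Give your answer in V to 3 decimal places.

0.010 V

For a concentration cell E°cell = 0, since both electrodes use the same couple.
The compartment with the higher Al³⁺(aq) concentration (1.7 M) acts as the cathode; ions are reduced there and produced at the dilute (0.513 M) anode.
With n = 3, Ecell = −(0.0592/3)·log([dilute]/[conc]) = −(0.0592/3)·log(0.513/1.7) = +0.010 V.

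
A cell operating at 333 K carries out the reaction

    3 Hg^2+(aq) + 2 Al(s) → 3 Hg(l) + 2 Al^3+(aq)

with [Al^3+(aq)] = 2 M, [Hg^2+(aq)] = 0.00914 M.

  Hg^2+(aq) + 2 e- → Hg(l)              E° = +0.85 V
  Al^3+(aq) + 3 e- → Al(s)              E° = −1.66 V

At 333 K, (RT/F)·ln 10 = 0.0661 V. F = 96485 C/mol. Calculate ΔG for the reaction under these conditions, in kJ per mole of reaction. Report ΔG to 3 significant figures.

−1410 kJ/mol

The standard cell potential is +0.85 − (−1.66) = +2.51 V, with n = 6 electrons in the balanced equation.
The reaction quotient is [Al^3+(aq)]^2 / [Hg^2+(aq)]^3 = 5.24×10^6; by Nernst, E = +2.51 − (0.0661/6)(6.719) = +2.4360 V.
Then ΔG = −nFE = −6 × 96485 × +2.4360 J/mol = −1410 kJ/mol.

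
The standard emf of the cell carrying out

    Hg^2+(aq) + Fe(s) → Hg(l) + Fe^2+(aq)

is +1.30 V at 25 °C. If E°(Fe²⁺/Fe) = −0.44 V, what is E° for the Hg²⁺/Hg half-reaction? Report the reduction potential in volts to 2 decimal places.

+0.86 V

In the reaction as written the Hg²⁺/Hg couple is reduced (cathode) and Fe²⁺/Fe is oxidized (anode), so E°cell = E°(Hg²⁺/Hg) − E°(Fe²⁺/Fe).
E°(Hg²⁺/Hg) = E°cell + E°(anode) = +1.30 + (−0.44) = +0.86 V.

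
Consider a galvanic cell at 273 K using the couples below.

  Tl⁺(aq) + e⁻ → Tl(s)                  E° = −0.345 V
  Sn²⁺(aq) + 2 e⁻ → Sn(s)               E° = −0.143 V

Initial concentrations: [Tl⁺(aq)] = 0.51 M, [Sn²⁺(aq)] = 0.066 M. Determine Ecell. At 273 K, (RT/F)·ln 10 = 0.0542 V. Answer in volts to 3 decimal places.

Sn²⁺/Sn is reduced (cathode, E° = −0.143 V) and Tl⁺/Tl is oxidized (anode).
E°cell = E°cat − E°an = −0.143 − (−0.345) = +0.202 V; n = 2.
For the overall reaction Sn²⁺(aq) + 2 Tl(s) → Sn(s) + 2 Tl⁺(aq), Q = [Tl⁺(aq)]^2 / [Sn²⁺(aq)] = 3.94, giving log Q = 0.596.
Applying E = E° − (RT ln10/nF)·log Q gives +0.202 − (0.0542/2)(0.596) = +0.186 V.

+0.186 V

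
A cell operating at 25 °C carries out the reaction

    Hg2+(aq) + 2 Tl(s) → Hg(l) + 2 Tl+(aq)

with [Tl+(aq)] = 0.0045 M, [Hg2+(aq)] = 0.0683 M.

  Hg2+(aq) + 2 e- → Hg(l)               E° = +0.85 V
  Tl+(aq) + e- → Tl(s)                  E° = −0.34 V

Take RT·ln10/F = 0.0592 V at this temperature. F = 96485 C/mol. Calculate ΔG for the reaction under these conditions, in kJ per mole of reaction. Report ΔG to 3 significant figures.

−250 kJ/mol

The standard cell potential is +0.85 − (−0.34) = +1.19 V, with n = 2 electrons in the balanced equation.
Here Q = [Tl+(aq)]^2 / [Hg2+(aq)] = 0.000296 (log Q = −3.528), giving E = +1.19 − (0.0592/2)·(−3.528) = +1.2944 V.
Finally ΔG = −nFE = −(2)(96485 C/mol)(+1.2944 V) = −250 kJ/mol.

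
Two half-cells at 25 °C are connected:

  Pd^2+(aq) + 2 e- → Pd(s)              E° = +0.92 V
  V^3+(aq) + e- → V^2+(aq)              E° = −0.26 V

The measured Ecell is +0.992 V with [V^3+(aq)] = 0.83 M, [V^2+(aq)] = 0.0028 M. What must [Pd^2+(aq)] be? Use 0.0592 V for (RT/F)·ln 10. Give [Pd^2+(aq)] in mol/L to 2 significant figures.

Pd²⁺/Pd is the cathode (higher E°); E°cell = +0.92 − (−0.26) = +1.18 V with n = 2.
From the Nernst equation, log Q = n(E° − E)/0.0592 = 2·(+1.18 − (+0.992))/0.0592 = 6.351.
For Pd^2+(aq) + 2 V^2+(aq) → Pd(s) + 2 V^3+(aq), the reaction quotient is Q = [V^3+(aq)]^2 / ([Pd^2+(aq)]·[V^2+(aq)]^2).
Isolating [Pd^2+(aq)] in Q = 10^{6.351} yields log [Pd^2+(aq)] = −1.407, i.e. 0.039 M.

0.039 M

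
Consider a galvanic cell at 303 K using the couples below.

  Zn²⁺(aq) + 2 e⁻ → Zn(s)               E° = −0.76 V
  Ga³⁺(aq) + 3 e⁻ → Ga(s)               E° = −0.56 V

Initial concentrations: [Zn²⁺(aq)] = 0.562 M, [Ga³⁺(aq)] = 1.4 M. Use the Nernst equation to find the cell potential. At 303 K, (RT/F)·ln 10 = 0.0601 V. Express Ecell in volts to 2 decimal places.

Since E°(Ga³⁺/Ga) > E°(Zn²⁺/Zn), Ga³⁺/Ga serves as the cathode.
E°cell = E°cat − E°an = −0.56 − (−0.76) = +0.20 V; n = 6.
For the overall reaction 2 Ga³⁺(aq) + 3 Zn(s) → 2 Ga(s) + 3 Zn²⁺(aq), Q = [Zn²⁺(aq)]^3 / [Ga³⁺(aq)]^2 = 0.0906, giving log Q = −1.043.
By the Nernst equation, E = +0.20 − (0.0601/6)·(−1.043) = +0.21 V.

+0.21 V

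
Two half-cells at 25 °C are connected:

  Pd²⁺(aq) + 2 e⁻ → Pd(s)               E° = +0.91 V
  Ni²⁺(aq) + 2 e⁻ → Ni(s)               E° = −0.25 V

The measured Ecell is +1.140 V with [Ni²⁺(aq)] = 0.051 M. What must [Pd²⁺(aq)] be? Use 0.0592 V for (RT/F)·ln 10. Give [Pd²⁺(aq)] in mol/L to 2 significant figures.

Pd²⁺/Pd is the cathode (higher E°); E°cell = +0.91 − (−0.25) = +1.16 V with n = 2.
Since E = E° − (0.0592/n)·log Q, log Q = n(E° − E)/0.0592 = 0.676.
The balanced reaction is Pd²⁺(aq) + Ni(s) → Pd(s) + Ni²⁺(aq), so Q = [Ni²⁺(aq)] / [Pd²⁺(aq)].
Solving for the unknown gives log [Pd²⁺(aq)] = −1.968, so [Pd²⁺(aq)] ≈ 0.011 M.

0.011 M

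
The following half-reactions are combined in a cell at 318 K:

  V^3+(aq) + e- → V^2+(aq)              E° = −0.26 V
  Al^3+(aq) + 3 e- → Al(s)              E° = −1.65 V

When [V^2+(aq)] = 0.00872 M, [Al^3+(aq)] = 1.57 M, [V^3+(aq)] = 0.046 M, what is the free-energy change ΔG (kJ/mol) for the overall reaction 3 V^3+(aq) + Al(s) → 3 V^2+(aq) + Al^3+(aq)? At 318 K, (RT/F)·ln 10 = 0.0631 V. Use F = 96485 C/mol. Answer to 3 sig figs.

With V³⁺/V²⁺ reduced at the cathode, E°cell = −0.26 − (−1.65) = +1.39 V and n = 3.
Q = ([V^2+(aq)]^3·[Al^3+(aq)]) / [V^3+(aq)]^3 = 0.0107, so log Q = −1.971 and E = +1.39 − (0.0631/3)(−1.971) = +1.4315 V.
ΔG = −nFE = −(3)(96485)(+1.4315) J/mol = −414 kJ/mol.

−414 kJ/mol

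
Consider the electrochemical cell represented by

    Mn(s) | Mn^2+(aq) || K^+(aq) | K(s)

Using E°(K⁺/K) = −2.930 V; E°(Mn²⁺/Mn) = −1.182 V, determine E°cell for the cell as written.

−1.748 V

By convention the left-hand electrode in cell notation is the anode (oxidation) and the right-hand electrode is the cathode (reduction).
E°cell = E°(right) − E°(left) = −2.930 − (−1.182) = −1.748 V.
The negative sign shows that, as written, the cell would require an external voltage to drive the reaction.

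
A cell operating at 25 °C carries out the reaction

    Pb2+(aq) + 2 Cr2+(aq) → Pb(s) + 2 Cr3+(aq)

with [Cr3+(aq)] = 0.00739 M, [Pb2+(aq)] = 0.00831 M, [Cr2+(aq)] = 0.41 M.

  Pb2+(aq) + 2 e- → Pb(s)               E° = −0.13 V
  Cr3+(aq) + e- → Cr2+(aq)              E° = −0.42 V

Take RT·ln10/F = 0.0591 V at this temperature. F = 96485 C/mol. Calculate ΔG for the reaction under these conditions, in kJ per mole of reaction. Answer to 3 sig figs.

E°cell = −0.13 − (−0.42) = +0.29 V; the balanced reaction transfers n = 2 electrons.
The reaction quotient is [Cr3+(aq)]^2 / ([Pb2+(aq)]·[Cr2+(aq)]^2) = 0.0391; by Nernst, E = +0.29 − (0.0591/2)(−1.408) = +0.3316 V.
ΔG = −nFE = −(2)(96485)(+0.3316) J/mol = −64.0 kJ/mol.

−64.0 kJ/mol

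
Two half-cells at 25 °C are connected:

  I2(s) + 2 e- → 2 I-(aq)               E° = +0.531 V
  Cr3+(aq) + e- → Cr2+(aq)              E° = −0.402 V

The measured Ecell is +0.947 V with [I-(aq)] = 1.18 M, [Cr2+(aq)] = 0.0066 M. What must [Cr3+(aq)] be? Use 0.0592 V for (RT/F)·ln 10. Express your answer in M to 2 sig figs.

0.0032 M

The I₂/I⁻ couple has the larger reduction potential, so it is the cathode: E°cell = +0.531 − (−0.402) = +0.933 V and n = 2.
Rearranging E = E° − (0.0592/n)·log Q gives log Q = 2(+0.933 − (+0.947))/0.0592 = −0.473.
For I2(s) + 2 Cr2+(aq) → 2 I-(aq) + 2 Cr3+(aq), the reaction quotient is Q = ([I-(aq)]^2·[Cr3+(aq)]^2) / [Cr2+(aq)]^2.
Isolating [Cr3+(aq)] in Q = 10^{−0.473} yields log [Cr3+(aq)] = −2.489, i.e. 0.0032 M.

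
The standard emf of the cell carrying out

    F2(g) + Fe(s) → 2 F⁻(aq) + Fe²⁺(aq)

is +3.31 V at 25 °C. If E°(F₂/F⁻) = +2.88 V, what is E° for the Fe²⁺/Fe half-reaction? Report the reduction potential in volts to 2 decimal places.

−0.43 V

In the reaction as written the F₂/F⁻ couple is reduced (cathode) and Fe²⁺/Fe is oxidized (anode), so E°cell = E°(F₂/F⁻) − E°(Fe²⁺/Fe).
E°(Fe²⁺/Fe) = E°(cathode) − E°cell = +2.88 − (+3.31) = −0.43 V.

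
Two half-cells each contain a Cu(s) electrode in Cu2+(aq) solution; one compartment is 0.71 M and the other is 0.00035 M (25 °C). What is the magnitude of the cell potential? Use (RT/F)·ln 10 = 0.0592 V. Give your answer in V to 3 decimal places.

For a concentration cell E°cell = 0, since both electrodes use the same couple.
The compartment with the higher Cu2+(aq) concentration (0.71 M) acts as the cathode; ions are reduced there and produced at the dilute (0.00035 M) anode.
With n = 2, Ecell = −(0.0592/2)·log([dilute]/[conc]) = −(0.0592/2)·log(0.00035/0.71) = +0.098 V.

0.098 V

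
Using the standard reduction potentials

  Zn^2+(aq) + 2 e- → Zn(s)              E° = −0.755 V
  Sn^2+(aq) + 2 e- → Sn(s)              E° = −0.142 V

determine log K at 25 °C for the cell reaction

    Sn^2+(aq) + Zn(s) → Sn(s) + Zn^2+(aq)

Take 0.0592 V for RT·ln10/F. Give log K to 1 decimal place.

log K = 20.7

The Sn²⁺/Sn couple is reduced (cathode); E°cell = −0.142 − (−0.755) = +0.613 V with n = 2.
At equilibrium E = 0, so log K = nE°cell / 0.0592 = (2)(+0.613) / 0.0592 = 20.7.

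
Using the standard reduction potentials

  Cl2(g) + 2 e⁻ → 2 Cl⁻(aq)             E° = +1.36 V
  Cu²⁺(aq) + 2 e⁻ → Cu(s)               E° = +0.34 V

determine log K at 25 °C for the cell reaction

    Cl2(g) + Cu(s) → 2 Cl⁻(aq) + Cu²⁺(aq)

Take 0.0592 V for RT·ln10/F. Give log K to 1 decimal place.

log K = 34.5

The Cl₂/Cl⁻ couple is reduced (cathode); E°cell = +1.36 − (+0.34) = +1.02 V with n = 2.
At equilibrium E = 0, so log K = nE°cell / 0.0592 = (2)(+1.02) / 0.0592 = 34.5.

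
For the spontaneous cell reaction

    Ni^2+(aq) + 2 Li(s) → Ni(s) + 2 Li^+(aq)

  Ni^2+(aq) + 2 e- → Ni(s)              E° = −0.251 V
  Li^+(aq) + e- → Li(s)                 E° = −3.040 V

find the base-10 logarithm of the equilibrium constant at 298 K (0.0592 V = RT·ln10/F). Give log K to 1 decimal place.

The Ni²⁺/Ni couple is reduced (cathode); E°cell = −0.251 − (−3.040) = +2.789 V with n = 2.
At equilibrium E = 0, so log K = nE°cell / 0.0592 = (2)(+2.789) / 0.0592 = 94.2.

log K = 94.2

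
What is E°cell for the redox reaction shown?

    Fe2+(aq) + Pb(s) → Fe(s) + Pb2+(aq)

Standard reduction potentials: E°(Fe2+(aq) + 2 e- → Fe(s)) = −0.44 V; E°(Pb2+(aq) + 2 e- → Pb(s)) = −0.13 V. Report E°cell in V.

In the reaction as written, Fe2+(aq) is reduced (cathode) and Pb2+(aq) is produced by oxidation at the anode.
E°cell = E°(cathode) − E°(anode) = −0.44 − (−0.13) = −0.31 V.

−0.31 V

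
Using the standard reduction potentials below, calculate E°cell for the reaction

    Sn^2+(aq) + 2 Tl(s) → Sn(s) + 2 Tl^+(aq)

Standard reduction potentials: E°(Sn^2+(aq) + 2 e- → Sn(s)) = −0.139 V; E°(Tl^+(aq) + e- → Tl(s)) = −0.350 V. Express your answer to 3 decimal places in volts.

+0.211 V

In the reaction as written, Sn^2+(aq) is reduced (cathode) and Tl^+(aq) is produced by oxidation at the anode.
E°cell = E°(cathode) − E°(anode) = −0.139 − (−0.350) = +0.211 V.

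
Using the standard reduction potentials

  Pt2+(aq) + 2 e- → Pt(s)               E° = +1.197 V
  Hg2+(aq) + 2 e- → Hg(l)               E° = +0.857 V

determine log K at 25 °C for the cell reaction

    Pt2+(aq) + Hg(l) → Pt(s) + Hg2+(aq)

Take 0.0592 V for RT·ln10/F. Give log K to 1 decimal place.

log K = 11.5

The Pt²⁺/Pt couple is reduced (cathode); E°cell = +1.197 − (+0.857) = +0.340 V with n = 2.
At equilibrium E = 0, so log K = nE°cell / 0.0592 = (2)(+0.340) / 0.0592 = 11.5.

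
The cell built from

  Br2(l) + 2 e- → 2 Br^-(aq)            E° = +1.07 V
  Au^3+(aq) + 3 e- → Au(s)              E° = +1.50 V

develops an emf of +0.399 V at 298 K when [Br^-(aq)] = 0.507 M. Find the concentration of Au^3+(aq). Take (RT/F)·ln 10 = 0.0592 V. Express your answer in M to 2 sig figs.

0.21 M

The Au³⁺/Au couple has the larger reduction potential, so it is the cathode: E°cell = +1.50 − (+1.07) = +0.43 V and n = 6.
Since E = E° − (0.0592/n)·log Q, log Q = n(E° − E)/0.0592 = 3.142.
For 2 Au^3+(aq) + 6 Br^-(aq) → 2 Au(s) + 3 Br2(l), the reaction quotient is Q = 1 / ([Au^3+(aq)]^2·[Br^-(aq)]^6).
Isolating [Au^3+(aq)] in Q = 10^{3.142} yields log [Au^3+(aq)] = −0.686, i.e. 0.21 M.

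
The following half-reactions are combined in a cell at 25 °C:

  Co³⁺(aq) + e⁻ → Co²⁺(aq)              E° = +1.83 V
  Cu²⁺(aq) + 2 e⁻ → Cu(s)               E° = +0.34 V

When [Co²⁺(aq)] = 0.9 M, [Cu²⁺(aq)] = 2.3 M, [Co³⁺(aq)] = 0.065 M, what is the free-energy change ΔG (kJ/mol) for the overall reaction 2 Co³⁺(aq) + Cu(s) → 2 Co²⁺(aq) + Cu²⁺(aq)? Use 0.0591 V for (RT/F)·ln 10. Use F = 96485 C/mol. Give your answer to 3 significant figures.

With Co³⁺/Co²⁺ reduced at the cathode, E°cell = +1.83 − (+0.34) = +1.49 V and n = 2.
Here Q = ([Co²⁺(aq)]^2·[Cu²⁺(aq)]) / [Co³⁺(aq)]^2 = 441 (log Q = 2.644), giving E = +1.49 − (0.0591/2)·(2.644) = +1.4119 V.
Then ΔG = −nFE = −2 × 96485 × +1.4119 J/mol = −272 kJ/mol.

−272 kJ/mol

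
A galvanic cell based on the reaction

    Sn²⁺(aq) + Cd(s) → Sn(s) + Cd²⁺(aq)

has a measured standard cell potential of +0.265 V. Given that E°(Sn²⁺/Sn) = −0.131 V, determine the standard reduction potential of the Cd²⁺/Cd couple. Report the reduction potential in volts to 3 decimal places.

In the reaction as written the Sn²⁺/Sn couple is reduced (cathode) and Cd²⁺/Cd is oxidized (anode), so E°cell = E°(Sn²⁺/Sn) − E°(Cd²⁺/Cd).
E°(Cd²⁺/Cd) = E°(cathode) − E°cell = −0.131 − (+0.265) = −0.396 V.

−0.396 V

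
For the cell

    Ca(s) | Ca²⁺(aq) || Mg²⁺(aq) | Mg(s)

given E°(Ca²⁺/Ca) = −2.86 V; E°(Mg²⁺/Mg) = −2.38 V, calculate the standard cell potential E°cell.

By convention the left-hand electrode in cell notation is the anode (oxidation) and the right-hand electrode is the cathode (reduction).
E°cell = E°(right) − E°(left) = −2.38 − (−2.86) = +0.48 V.

+0.48 V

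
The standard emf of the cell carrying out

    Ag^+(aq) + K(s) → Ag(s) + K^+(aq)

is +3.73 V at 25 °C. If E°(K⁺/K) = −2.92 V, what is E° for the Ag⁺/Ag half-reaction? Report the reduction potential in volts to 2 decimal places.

In the reaction as written the Ag⁺/Ag couple is reduced (cathode) and K⁺/K is oxidized (anode), so E°cell = E°(Ag⁺/Ag) − E°(K⁺/K).
E°(Ag⁺/Ag) = E°cell + E°(anode) = +3.73 + (−2.92) = +0.81 V.

+0.81 V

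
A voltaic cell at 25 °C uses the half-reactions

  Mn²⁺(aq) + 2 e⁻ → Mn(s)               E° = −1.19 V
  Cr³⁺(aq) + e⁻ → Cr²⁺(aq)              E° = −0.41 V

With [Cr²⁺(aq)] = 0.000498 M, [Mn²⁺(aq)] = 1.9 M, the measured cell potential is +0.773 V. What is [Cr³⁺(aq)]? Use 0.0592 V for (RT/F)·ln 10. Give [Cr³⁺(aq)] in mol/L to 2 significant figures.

0.00052 M

The Cr³⁺/Cr²⁺ couple has the larger reduction potential, so it is the cathode: E°cell = −0.41 − (−1.19) = +0.78 V and n = 2.
From the Nernst equation, log Q = n(E° − E)/0.0592 = 2·(+0.78 − (+0.773))/0.0592 = 0.236.
The balanced reaction is 2 Cr³⁺(aq) + Mn(s) → 2 Cr²⁺(aq) + Mn²⁺(aq), so Q = ([Cr²⁺(aq)]^2·[Mn²⁺(aq)]) / [Cr³⁺(aq)]^2.
Isolating [Cr³⁺(aq)] in Q = 10^{0.236} yields log [Cr³⁺(aq)] = −3.281, i.e. 0.00052 M.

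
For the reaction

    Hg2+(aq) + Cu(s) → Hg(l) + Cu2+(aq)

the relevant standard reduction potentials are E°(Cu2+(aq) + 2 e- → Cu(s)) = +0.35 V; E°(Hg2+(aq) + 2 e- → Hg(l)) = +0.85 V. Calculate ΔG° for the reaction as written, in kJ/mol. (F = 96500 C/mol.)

−96.5 kJ/mol

In the reaction as written Hg2+(aq) is reduced, so the Hg²⁺/Hg couple is the cathode and Cu²⁺/Cu is the anode.
E°cell = +0.85 − (+0.35) = +0.50 V; balancing electrons gives n = 2.
ΔG° = −nFE°cell = −(2)(96500)(+0.50) J/mol = −96.5 kJ/mol.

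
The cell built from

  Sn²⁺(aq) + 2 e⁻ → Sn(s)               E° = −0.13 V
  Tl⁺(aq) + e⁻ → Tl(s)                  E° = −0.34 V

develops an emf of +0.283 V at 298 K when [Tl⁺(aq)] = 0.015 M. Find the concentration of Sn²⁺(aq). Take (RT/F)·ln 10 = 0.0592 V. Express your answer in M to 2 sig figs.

0.066 M

With Sn²⁺/Sn at the cathode and Tl⁺/Tl at the anode, E°cell = −0.13 − (−0.34) = +0.21 V (n = 2).
Since E = E° − (0.0592/n)·log Q, log Q = n(E° − E)/0.0592 = −2.466.
The balanced reaction is Sn²⁺(aq) + 2 Tl(s) → Sn(s) + 2 Tl⁺(aq), so Q = [Tl⁺(aq)]^2 / [Sn²⁺(aq)].
Substituting the known concentrations and solving, log [Sn²⁺(aq)] = −1.182 and [Sn²⁺(aq)] = 0.066 M.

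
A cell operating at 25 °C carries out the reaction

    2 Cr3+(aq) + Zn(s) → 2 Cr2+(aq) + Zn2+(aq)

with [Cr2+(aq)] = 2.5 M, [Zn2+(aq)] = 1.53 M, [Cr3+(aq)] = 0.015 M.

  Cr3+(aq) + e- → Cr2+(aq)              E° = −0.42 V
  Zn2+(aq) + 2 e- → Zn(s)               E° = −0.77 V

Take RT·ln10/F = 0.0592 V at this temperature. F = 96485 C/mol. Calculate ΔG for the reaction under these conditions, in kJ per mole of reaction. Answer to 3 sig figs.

−41.1 kJ/mol

With Cr³⁺/Cr²⁺ reduced at the cathode, E°cell = −0.42 − (−0.77) = +0.35 V and n = 2.
Q = ([Cr2+(aq)]^2·[Zn2+(aq)]) / [Cr3+(aq)]^2 = 4.25×10^4, so log Q = 4.628 and E = +0.35 − (0.0592/2)(4.628) = +0.2130 V.
Finally ΔG = −nFE = −(2)(96485 C/mol)(+0.2130 V) = −41.1 kJ/mol.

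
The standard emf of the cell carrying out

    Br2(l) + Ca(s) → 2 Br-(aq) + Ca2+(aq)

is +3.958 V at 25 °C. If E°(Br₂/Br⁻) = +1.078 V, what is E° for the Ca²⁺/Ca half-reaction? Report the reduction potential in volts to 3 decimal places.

−2.880 V

In the reaction as written the Br₂/Br⁻ couple is reduced (cathode) and Ca²⁺/Ca is oxidized (anode), so E°cell = E°(Br₂/Br⁻) − E°(Ca²⁺/Ca).
E°(Ca²⁺/Ca) = E°(cathode) − E°cell = +1.078 − (+3.958) = −2.880 V.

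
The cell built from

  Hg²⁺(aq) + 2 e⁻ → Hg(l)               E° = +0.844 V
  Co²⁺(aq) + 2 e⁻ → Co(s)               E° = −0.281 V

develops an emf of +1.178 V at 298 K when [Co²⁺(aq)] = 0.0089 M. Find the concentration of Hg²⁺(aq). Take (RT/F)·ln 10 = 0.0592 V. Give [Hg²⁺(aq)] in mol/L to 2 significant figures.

0.55 M

With Hg²⁺/Hg at the cathode and Co²⁺/Co at the anode, E°cell = +0.844 − (−0.281) = +1.125 V (n = 2).
Rearranging E = E° − (0.0592/n)·log Q gives log Q = 2(+1.125 − (+1.178))/0.0592 = −1.791.
For Hg²⁺(aq) + Co(s) → Hg(l) + Co²⁺(aq), the reaction quotient is Q = [Co²⁺(aq)] / [Hg²⁺(aq)].
Solving for the unknown gives log [Hg²⁺(aq)] = −0.260, so [Hg²⁺(aq)] ≈ 0.55 M.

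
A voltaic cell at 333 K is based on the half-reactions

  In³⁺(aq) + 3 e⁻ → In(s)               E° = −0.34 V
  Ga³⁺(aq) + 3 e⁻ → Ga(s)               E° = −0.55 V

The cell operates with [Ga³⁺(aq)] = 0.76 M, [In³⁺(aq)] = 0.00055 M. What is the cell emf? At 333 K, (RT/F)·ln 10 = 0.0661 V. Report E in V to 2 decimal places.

The In³⁺/In couple has the more positive E°, so it is the cathode; Ga³⁺/Ga is the anode.
The standard potential is −0.34 − (−0.55) = +0.21 V and the balanced reaction transfers n = 3 electrons.
For the overall reaction In³⁺(aq) + Ga(s) → In(s) + Ga³⁺(aq), Q = [Ga³⁺(aq)] / [In³⁺(aq)] = 1.38×10^3, giving log Q = 3.140.
E = E° − (0.0661/n)·log Q = +0.21 − (0.0661/3)(3.140) = +0.14 V.

+0.14 V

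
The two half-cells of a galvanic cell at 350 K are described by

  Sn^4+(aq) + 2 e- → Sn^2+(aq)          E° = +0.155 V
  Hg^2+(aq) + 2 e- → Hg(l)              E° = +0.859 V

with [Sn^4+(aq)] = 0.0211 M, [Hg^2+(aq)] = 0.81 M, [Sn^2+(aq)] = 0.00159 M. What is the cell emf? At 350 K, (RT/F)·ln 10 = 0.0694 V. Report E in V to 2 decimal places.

+0.66 V

Hg²⁺/Hg is reduced (cathode, E° = +0.859 V) and Sn⁴⁺/Sn²⁺ is oxidized (anode).
The standard potential is +0.859 − (+0.155) = +0.704 V and the balanced reaction transfers n = 2 electrons.
The balanced reaction is Hg^2+(aq) + Sn^2+(aq) → Hg(l) + Sn^4+(aq), so Q = [Sn^4+(aq)] / ([Hg^2+(aq)]·[Sn^2+(aq)]) = 16.4 and log Q = 1.214.
Applying E = E° − (RT ln10/nF)·log Q gives +0.704 − (0.0694/2)(1.214) = +0.66 V.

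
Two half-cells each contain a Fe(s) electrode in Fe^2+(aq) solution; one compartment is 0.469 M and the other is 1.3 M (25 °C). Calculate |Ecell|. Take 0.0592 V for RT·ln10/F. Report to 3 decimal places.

For a concentration cell E°cell = 0, since both electrodes use the same couple.
The compartment with the higher Fe^2+(aq) concentration (1.3 M) acts as the cathode; ions are reduced there and produced at the dilute (0.469 M) anode.
With n = 2, Ecell = −(0.0592/2)·log([dilute]/[conc]) = −(0.0592/2)·log(0.469/1.3) = +0.013 V.

0.013 V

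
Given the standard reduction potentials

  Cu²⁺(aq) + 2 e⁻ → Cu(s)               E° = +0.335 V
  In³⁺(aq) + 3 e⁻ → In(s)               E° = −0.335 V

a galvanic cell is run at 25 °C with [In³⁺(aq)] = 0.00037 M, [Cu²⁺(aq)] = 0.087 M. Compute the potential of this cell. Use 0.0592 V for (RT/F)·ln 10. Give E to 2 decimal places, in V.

The Cu²⁺/Cu couple has the more positive E°, so it is the cathode; In³⁺/In is the anode.
E°cell = +0.335 − (−0.335) = +0.670 V, with n = 6 electrons transferred.
For the overall reaction 3 Cu²⁺(aq) + 2 In(s) → 3 Cu(s) + 2 In³⁺(aq), Q = [In³⁺(aq)]^2 / [Cu²⁺(aq)]^3 = 0.000208, giving log Q = −3.682.
E = E° − (0.0592/n)·log Q = +0.670 − (0.0592/6)(−3.682) = +0.71 V.

+0.71 V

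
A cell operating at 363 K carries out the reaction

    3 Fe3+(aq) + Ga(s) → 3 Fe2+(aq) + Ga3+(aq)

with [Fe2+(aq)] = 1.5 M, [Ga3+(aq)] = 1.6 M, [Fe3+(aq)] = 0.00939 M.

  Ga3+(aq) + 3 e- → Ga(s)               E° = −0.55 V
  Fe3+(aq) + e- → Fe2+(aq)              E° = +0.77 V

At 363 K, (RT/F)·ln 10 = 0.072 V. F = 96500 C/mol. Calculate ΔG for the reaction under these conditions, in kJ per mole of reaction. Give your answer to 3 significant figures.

With Fe³⁺/Fe²⁺ reduced at the cathode, E°cell = +0.77 − (−0.55) = +1.32 V and n = 3.
The reaction quotient is ([Fe2+(aq)]^3·[Ga3+(aq)]) / [Fe3+(aq)]^3 = 6.52×10^6; by Nernst, E = +1.32 − (0.072/3)(6.814) = +1.1565 V.
Then ΔG = −nFE = −3 × 96500 × +1.1565 J/mol = −335 kJ/mol.

−335 kJ/mol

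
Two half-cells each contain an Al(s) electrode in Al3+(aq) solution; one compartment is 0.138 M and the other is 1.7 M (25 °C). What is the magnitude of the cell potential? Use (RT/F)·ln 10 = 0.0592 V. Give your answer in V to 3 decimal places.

For a concentration cell E°cell = 0, since both electrodes use the same couple.
The compartment with the higher Al3+(aq) concentration (1.7 M) acts as the cathode; ions are reduced there and produced at the dilute (0.138 M) anode.
With n = 3, Ecell = −(0.0592/3)·log([dilute]/[conc]) = −(0.0592/3)·log(0.138/1.7) = +0.022 V.

0.022 V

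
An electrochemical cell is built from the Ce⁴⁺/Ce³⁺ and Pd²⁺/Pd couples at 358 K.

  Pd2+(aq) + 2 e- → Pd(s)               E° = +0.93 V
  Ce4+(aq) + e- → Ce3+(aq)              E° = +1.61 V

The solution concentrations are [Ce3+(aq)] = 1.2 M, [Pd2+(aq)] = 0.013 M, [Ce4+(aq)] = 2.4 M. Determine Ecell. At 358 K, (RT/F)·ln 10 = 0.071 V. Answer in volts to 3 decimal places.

+0.768 V

Ce⁴⁺/Ce³⁺ is reduced (cathode, E° = +1.61 V) and Pd²⁺/Pd is oxidized (anode).
E°cell = +1.61 − (+0.93) = +0.68 V, with n = 2 electrons transferred.
For the overall reaction 2 Ce4+(aq) + Pd(s) → 2 Ce3+(aq) + Pd2+(aq), Q = ([Ce3+(aq)]^2·[Pd2+(aq)]) / [Ce4+(aq)]^2 = 0.00325, giving log Q = −2.488.
By the Nernst equation, E = +0.68 − (0.071/2)·(−2.488) = +0.768 V.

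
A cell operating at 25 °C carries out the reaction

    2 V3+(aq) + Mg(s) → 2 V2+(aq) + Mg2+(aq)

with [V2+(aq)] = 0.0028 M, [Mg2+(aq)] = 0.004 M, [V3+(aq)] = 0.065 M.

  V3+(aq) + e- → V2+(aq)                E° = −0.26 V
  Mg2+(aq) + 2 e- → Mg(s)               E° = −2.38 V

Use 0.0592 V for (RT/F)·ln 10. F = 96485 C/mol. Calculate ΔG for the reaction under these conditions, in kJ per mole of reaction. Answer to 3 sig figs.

The standard cell potential is −0.26 − (−2.38) = +2.12 V, with n = 2 electrons in the balanced equation.
The reaction quotient is ([V2+(aq)]^2·[Mg2+(aq)]) / [V3+(aq)]^2 = 7.42×10^−6; by Nernst, E = +2.12 − (0.0592/2)(−5.129) = +2.2718 V.
ΔG = −nFE = −(2)(96485)(+2.2718) J/mol = −438 kJ/mol.

−438 kJ/mol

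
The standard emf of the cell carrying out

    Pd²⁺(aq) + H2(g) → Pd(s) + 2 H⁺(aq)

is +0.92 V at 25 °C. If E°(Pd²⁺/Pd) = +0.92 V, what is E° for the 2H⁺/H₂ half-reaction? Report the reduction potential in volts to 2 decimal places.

+0.00 V

In the reaction as written the Pd²⁺/Pd couple is reduced (cathode) and 2H⁺/H₂ is oxidized (anode), so E°cell = E°(Pd²⁺/Pd) − E°(2H⁺/H₂).
E°(2H⁺/H₂) = E°(cathode) − E°cell = +0.92 − (+0.92) = +0.00 V.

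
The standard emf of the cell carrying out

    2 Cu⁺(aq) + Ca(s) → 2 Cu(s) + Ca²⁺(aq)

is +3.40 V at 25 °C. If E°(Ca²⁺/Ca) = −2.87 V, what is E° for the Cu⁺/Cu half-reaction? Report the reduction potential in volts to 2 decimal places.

In the reaction as written the Cu⁺/Cu couple is reduced (cathode) and Ca²⁺/Ca is oxidized (anode), so E°cell = E°(Cu⁺/Cu) − E°(Ca²⁺/Ca).
E°(Cu⁺/Cu) = E°cell + E°(anode) = +3.40 + (−2.87) = +0.53 V.

+0.53 V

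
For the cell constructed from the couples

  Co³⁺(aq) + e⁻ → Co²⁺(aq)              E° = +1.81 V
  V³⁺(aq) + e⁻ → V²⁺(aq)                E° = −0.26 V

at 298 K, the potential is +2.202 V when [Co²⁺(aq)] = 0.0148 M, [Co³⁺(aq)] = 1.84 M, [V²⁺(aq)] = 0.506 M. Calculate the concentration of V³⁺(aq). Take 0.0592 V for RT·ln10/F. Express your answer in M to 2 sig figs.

With Co³⁺/Co²⁺ at the cathode and V³⁺/V²⁺ at the anode, E°cell = +1.81 − (−0.26) = +2.07 V (n = 1).
From the Nernst equation, log Q = n(E° − E)/0.0592 = 1·(+2.07 − (+2.202))/0.0592 = −2.230.
The balanced reaction is Co³⁺(aq) + V²⁺(aq) → Co²⁺(aq) + V³⁺(aq), so Q = ([Co²⁺(aq)]·[V³⁺(aq)]) / ([Co³⁺(aq)]·[V²⁺(aq)]).
Substituting the known concentrations and solving, log [V³⁺(aq)] = −0.431 and [V³⁺(aq)] = 0.37 M.

0.37 M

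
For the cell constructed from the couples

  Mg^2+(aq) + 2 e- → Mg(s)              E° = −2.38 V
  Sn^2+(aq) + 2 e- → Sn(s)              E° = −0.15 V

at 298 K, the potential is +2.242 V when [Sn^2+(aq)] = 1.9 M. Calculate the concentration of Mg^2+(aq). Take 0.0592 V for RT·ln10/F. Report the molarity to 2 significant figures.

0.75 M

The Sn²⁺/Sn couple has the larger reduction potential, so it is the cathode: E°cell = −0.15 − (−2.38) = +2.23 V and n = 2.
Since E = E° − (0.0592/n)·log Q, log Q = n(E° − E)/0.0592 = −0.405.
The balanced reaction is Sn^2+(aq) + Mg(s) → Sn(s) + Mg^2+(aq), so Q = [Mg^2+(aq)] / [Sn^2+(aq)].
Isolating [Mg^2+(aq)] in Q = 10^{−0.405} yields log [Mg^2+(aq)] = −0.126, i.e. 0.75 M.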